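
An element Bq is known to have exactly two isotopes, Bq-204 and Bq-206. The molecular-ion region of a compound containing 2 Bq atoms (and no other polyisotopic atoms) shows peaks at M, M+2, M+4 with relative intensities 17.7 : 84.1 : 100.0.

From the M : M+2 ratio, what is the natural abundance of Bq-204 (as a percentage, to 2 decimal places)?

29.62%

Write p for the Bq-204 fraction. I(M+2)/I(M) = [C(2,1)·p^1·(1−p)] / p^2 = 2·(1−p)/p = 84.1/17.7 = 4.7514
(1−p)/p = 4.7514/2 = 2.3757  ⇒  p = 1/(1 + 2.3757) = 0.2962
Bq-204: 29.62%, Bq-206: 70.38%.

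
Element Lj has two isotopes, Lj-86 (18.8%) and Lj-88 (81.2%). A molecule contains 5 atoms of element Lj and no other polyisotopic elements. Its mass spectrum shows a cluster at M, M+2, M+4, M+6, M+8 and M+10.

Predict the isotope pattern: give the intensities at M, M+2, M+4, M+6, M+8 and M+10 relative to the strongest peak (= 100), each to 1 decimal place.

Expanding (0.188 + 0.812)^5:
P(M) = 0.188^5 = 0.000235
P(M+2) = 5 × 0.188^4 × 0.812^1 = 0.005072
P(M+4) = 10 × 0.188^3 × 0.812^2 = 0.043811
P(M+6) = 10 × 0.188^2 × 0.812^3 = 0.189227
P(M+8) = 5 × 0.188^1 × 0.812^4 = 0.408650
P(M+10) = 0.812^5 = 0.353004
The M+8 peak is largest (0.408650); scaling to 100 gives 0.1 : 1.2 : 10.7 : 46.3 : 100.0 : 86.4.

0.1 : 1.2 : 10.7 : 46.3 : 100.0 : 86.4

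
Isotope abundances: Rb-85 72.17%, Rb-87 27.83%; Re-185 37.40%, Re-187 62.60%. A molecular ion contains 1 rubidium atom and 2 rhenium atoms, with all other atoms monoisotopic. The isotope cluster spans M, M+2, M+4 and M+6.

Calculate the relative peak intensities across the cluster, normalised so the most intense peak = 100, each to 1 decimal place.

24.4 : 91.2 : 100.0 : 26.4

Rubidium pattern (n=1): 0.7217 : 0.2783
Rhenium pattern (n=2): 0.139876 : 0.468248 : 0.391876
Convolve the two distributions (both contribute in 2-u steps):
  M: 0.7217×0.139876 = 0.100949
  M+2: 0.7217×0.468248 + 0.2783×0.139876 = 0.376862
  M+4: 0.7217×0.391876 + 0.2783×0.468248 = 0.413130
  M+6: 0.2783×0.391876 = 0.109059
Scale to base peak (0.413130) = 100: 24.4 : 91.2 : 100.0 : 26.4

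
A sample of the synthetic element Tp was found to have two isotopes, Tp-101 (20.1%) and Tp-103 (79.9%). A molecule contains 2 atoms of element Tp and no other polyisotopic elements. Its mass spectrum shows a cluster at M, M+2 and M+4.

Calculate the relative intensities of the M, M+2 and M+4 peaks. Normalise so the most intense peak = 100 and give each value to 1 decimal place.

Expanding (0.201 + 0.799)^2:
P(M) = 0.201^2 = 0.040401
P(M+2) = 2 × 0.201^1 × 0.799^1 = 0.321198
P(M+4) = 0.799^2 = 0.638401
The M+4 peak is largest (0.638401); scaling to 100 gives 6.3 : 50.3 : 100.0.

6.3 : 50.3 : 100.0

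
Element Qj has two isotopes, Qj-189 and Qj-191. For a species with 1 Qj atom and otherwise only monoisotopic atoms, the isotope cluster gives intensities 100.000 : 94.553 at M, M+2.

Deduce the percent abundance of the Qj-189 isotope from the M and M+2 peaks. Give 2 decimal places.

51.40%

If p is the fraction of Qj that is Qj-189, then I(M+2)/I(M) = [C(1,1)·p^0·(1−p)] / p^1 = 1·(1−p)/p = 94.553/100.000 = 0.9455
(1−p)/p = 0.9455/1 = 0.9455  ⇒  p = 1/(1 + 0.9455) = 0.5140
Qj-189: 51.40%, Qj-191: 48.60%.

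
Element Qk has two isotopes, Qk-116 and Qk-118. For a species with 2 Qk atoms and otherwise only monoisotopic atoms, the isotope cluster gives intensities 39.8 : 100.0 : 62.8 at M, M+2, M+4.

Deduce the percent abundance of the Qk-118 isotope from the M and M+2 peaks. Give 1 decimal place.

55.7%

Write p for the Qk-116 fraction. I(M+2)/I(M) = [C(2,1)·p^1·(1−p)] / p^2 = 2·(1−p)/p = 100.0/39.8 = 2.5126
(1−p)/p = 2.5126/2 = 1.2563  ⇒  p = 1/(1 + 1.2563) = 0.4432
Qk-116: 44.3%, Qk-118: 55.7%.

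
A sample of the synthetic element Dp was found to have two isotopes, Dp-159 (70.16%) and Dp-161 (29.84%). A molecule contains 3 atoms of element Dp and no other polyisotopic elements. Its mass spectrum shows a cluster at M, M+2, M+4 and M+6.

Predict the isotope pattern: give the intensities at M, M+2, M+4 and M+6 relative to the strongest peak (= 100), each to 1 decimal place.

Expanding (0.7016 + 0.2984)^3:
P(M) = 0.7016^3 = 0.345357
P(M+2) = 3 × 0.7016^2 × 0.2984^1 = 0.440656
P(M+4) = 3 × 0.7016^1 × 0.2984^2 = 0.187417
P(M+6) = 0.2984^3 = 0.026570
The M+2 peak is largest (0.440656); scaling to 100 gives 78.4 : 100.0 : 42.5 : 6.0.

78.4 : 100.0 : 42.5 : 6.0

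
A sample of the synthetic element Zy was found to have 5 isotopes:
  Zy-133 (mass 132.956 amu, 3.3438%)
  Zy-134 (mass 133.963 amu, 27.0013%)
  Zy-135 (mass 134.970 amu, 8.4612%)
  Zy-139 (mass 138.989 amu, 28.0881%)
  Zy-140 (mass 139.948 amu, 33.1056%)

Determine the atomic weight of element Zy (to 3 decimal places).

137.408 amu

Weight each isotope mass by its fractional abundance: 0.033438 × 132.956 + 0.270013 × 133.963 + 0.084612 × 134.970 + 0.280881 × 138.989 + 0.331056 × 139.948
= 4.4458 + 36.1718 + 11.4201 + 39.0394 + 46.3306 = 137.4077 amu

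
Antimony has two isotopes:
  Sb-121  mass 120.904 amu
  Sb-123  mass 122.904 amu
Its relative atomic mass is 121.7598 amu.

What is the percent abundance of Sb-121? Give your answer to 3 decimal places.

57.210%

Writing the weighted mean with unknown fraction x of Sb-121:
120.904·x + 122.904·(1 − x) = 121.7598
(120.904 − 122.904)·x = 121.7598 − 122.904
x = -1.1442 / -2.000 = 0.57210 → 57.210% Sb-121, 42.790% Sb-123.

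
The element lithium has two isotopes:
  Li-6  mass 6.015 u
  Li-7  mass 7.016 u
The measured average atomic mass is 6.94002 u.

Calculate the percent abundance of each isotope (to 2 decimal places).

With x = fraction of Li-6 (so Li-7 is 1 − x):
6.015·x + 7.016·(1 − x) = 6.94002
(6.015 − 7.016)·x = 6.94002 − 7.016
x = -0.07598 / -1.001 = 0.07590 → 7.59% Li-6, 92.41% Li-7.

Li-6: 7.59%, Li-7: 92.41%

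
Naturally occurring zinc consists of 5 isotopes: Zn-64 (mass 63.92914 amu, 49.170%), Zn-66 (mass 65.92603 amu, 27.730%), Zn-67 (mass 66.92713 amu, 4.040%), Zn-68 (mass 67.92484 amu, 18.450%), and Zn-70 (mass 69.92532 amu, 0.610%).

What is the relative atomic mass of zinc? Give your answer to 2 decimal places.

The abundance-weighted mean is 0.49170 × 63.92914 + 0.27730 × 65.92603 + 0.04040 × 66.92713 + 0.18450 × 67.92484 + 0.00610 × 69.92532
= 31.433958 + 18.281288 + 2.703856 + 12.532133 + 0.426544 = 65.377779 amu

65.38 amu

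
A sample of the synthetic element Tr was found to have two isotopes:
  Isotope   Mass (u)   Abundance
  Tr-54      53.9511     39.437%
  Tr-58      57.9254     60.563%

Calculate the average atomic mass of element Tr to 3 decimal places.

56.358 u

Weight each isotope mass by its fractional abundance: 0.39437 × 53.9511 + 0.60563 × 57.9254
= 21.27670 + 35.08136 = 56.35806 u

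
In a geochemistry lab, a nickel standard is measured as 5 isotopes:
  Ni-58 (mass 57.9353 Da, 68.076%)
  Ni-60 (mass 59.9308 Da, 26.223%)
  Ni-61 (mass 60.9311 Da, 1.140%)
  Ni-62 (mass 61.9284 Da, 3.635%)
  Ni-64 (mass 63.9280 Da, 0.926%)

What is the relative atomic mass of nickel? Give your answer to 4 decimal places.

The abundance-weighted mean is 0.68076 × 57.9353 + 0.26223 × 59.9308 + 0.01140 × 60.9311 + 0.03635 × 61.9284 + 0.00926 × 63.9280
= 39.44003 + 15.71565 + 0.69461 + 2.25110 + 0.59197 = 58.69336 Da

58.6934 Da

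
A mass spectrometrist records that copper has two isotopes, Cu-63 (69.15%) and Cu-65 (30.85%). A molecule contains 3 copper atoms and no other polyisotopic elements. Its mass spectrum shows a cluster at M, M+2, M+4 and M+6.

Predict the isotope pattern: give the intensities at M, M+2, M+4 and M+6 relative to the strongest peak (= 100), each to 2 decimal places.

Expanding (0.6915 + 0.3085)^3:
P(M) = 0.6915^3 = 0.330656
P(M+2) = 3 × 0.6915^2 × 0.3085^1 = 0.442548
P(M+4) = 3 × 0.6915^1 × 0.3085^2 = 0.197435
P(M+6) = 0.3085^3 = 0.029361
The M+2 peak is largest (0.442548); scaling to 100 gives 74.72 : 100.00 : 44.61 : 6.63.

74.72 : 100.00 : 44.61 : 6.63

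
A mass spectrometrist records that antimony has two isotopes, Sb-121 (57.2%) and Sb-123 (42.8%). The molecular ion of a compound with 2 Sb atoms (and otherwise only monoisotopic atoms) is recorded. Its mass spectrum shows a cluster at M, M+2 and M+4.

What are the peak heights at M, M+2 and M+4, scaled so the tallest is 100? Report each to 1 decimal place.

Each Sb atom is independently Sb-121 (p = 0.572) or Sb-123 (q = 0.428); the cluster is the binomial expansion (p + q)^2.
P(M) = 0.572^2 = 0.327184
P(M+2) = 2 × 0.572^1 × 0.428^1 = 0.489632
P(M+4) = 0.428^2 = 0.183184
The M+2 peak is largest (0.489632); scaling to 100 gives 66.8 : 100.0 : 37.4.

66.8 : 100.0 : 37.4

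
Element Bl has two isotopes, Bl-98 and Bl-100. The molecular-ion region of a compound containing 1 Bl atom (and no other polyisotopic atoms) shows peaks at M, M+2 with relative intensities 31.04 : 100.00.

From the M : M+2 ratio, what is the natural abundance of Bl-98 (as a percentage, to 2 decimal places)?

23.69%

Let p = fractional abundance of Bl-98. I(M+2)/I(M) = [C(1,1)·p^0·(1−p)] / p^1 = 1·(1−p)/p = 100.00/31.04 = 3.2216
(1−p)/p = 3.2216/1 = 3.2216  ⇒  p = 1/(1 + 3.2216) = 0.2369
Bl-98: 23.69%, Bl-100: 76.31%.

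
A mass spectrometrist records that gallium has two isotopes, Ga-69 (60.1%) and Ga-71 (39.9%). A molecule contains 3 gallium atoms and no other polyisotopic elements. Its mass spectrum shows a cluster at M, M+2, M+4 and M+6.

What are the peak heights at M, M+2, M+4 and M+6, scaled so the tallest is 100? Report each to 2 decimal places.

The 3 Ga atoms are independent, so intensities follow the terms of (0.601 + 0.399)^3.
P(M) = 0.601^3 = 0.217082
P(M+2) = 3 × 0.601^2 × 0.399^1 = 0.432358
P(M+4) = 3 × 0.601^1 × 0.399^2 = 0.287039
P(M+6) = 0.399^3 = 0.063521
The M+2 peak is largest (0.432358); scaling to 100 gives 50.21 : 100.00 : 66.39 : 14.69.

50.21 : 100.00 : 66.39 : 14.69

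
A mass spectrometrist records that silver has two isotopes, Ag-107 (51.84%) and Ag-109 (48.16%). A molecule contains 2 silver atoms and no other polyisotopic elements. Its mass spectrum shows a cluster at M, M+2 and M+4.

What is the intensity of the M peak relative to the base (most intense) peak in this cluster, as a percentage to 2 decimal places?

53.82%

(0.5184 + 0.4816)^2 gives M 0.2687, M+2 0.4993, M+4 0.2319; the largest is M+2.
P(M+2) = C(2,1) × 0.5184^1 × 0.4816^1 = 2 × 0.5184 × 0.4816 = 0.499323 (base)
P(M) = C(2,0) × 0.5184^2 × 0.4816^0 = 1 × 0.26873856 × 1.0000 = 0.268739
Relative intensity = 0.268739 / 0.499323 × 100 = 53.82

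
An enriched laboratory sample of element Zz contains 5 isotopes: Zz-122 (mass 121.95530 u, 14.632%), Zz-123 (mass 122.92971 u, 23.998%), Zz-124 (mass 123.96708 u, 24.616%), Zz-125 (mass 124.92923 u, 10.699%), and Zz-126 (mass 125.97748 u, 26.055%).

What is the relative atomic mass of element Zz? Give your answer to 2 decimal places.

Weight each isotope mass by its fractional abundance: 0.14632 × 121.95530 + 0.23998 × 122.92971 + 0.24616 × 123.96708 + 0.10699 × 124.92923 + 0.26055 × 125.97748
= 17.844499 + 29.500672 + 30.515736 + 13.366178 + 32.823432 = 124.050517 u

124.05 u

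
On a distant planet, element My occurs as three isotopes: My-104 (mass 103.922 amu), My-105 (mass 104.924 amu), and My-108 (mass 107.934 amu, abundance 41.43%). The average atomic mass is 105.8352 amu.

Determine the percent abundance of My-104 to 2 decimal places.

The remaining 58.57% is split between My-104 (fraction x) and My-105 (fraction 0.5857 − x).
Substituting: 103.922x + 104.924(0.5857 − x) = 61.1181438
(103.922 − 104.924)x = -0.335843  ⇒  x = 0.33517, y = 0.25053
My-104: 33.52%, My-105: 25.05%.

33.52%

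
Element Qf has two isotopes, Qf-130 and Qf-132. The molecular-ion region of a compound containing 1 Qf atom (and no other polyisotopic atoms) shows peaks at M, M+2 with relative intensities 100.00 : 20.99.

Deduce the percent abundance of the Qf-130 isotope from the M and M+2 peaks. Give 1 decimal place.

82.7%

Let p = fractional abundance of Qf-130. I(M+2)/I(M) = [C(1,1)·p^0·(1−p)] / p^1 = 1·(1−p)/p = 20.99/100.00 = 0.2099
(1−p)/p = 0.2099/1 = 0.2099  ⇒  p = 1/(1 + 0.2099) = 0.8265
Qf-130: 82.7%, Qf-132: 17.3%.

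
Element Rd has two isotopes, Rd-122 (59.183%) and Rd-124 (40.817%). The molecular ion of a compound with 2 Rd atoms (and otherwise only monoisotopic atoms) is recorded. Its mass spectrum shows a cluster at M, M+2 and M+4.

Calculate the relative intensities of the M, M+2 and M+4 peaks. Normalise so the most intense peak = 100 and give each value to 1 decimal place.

Expanding (0.59183 + 0.40817)^2:
P(M) = 0.59183^2 = 0.350263
P(M+2) = 2 × 0.59183^1 × 0.40817^1 = 0.483135
P(M+4) = 0.40817^2 = 0.166603
The M+2 peak is largest (0.483135); scaling to 100 gives 72.5 : 100.0 : 34.5.

72.5 : 100.0 : 34.5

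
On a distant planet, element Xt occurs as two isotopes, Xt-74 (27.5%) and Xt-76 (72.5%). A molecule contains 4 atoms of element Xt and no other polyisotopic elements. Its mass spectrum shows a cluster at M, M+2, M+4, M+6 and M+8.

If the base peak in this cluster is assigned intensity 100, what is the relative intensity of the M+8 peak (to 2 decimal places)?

Binomial terms of (0.275 + 0.725)^4: M 0.0057, M+2 0.0603, M+4 0.2385, M+6 0.4192, M+8 0.2763 → M+6 is the base peak.
P(M+6) = C(4,3) × 0.275^1 × 0.725^3 = 4 × 0.2750 × 0.38107812 = 0.419186 (base)
P(M+8) = C(4,4) × 0.275^0 × 0.725^4 = 1 × 1.0000 × 0.27628164 = 0.276282
Relative intensity = 0.276282 / 0.419186 × 100 = 65.91

65.91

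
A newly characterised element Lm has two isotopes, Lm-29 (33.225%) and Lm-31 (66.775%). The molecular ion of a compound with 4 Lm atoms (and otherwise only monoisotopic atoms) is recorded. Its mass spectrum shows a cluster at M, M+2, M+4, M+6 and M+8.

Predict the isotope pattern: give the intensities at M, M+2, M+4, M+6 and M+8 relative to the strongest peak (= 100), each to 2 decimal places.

3.08 : 24.76 : 74.63 : 100.00 : 50.24

Expanding (0.33225 + 0.66775)^4:
P(M) = 0.33225^4 = 0.012186
P(M+2) = 4 × 0.33225^3 × 0.66775^1 = 0.097965
P(M+4) = 6 × 0.33225^2 × 0.66775^2 = 0.295331
P(M+6) = 4 × 0.33225^1 × 0.66775^3 = 0.395701
P(M+8) = 0.66775^4 = 0.198818
The M+6 peak is largest (0.395701); scaling to 100 gives 3.08 : 24.76 : 74.63 : 100.00 : 50.24.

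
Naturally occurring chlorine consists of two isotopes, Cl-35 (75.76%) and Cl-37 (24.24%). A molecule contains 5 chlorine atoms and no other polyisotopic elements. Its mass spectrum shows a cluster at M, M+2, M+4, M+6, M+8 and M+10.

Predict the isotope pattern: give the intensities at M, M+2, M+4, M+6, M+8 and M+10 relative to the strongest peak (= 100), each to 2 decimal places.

The 5 Cl atoms are independent, so intensities follow the terms of (0.7576 + 0.2424)^5.
P(M) = 0.7576^5 = 0.249574
P(M+2) = 5 × 0.7576^4 × 0.2424^1 = 0.399266
P(M+4) = 10 × 0.7576^3 × 0.2424^2 = 0.255497
P(M+6) = 10 × 0.7576^2 × 0.2424^3 = 0.081748
P(M+8) = 5 × 0.7576^1 × 0.2424^4 = 0.013078
P(M+10) = 0.2424^5 = 0.000837
The M+2 peak is largest (0.399266); scaling to 100 gives 62.51 : 100.00 : 63.99 : 20.47 : 3.28 : 0.21.

62.51 : 100.00 : 63.99 : 20.47 : 3.28 : 0.21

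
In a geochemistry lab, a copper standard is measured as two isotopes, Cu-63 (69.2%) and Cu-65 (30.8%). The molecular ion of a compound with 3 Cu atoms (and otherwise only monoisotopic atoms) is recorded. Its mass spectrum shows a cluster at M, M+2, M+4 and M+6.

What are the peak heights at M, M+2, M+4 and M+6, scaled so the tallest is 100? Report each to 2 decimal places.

74.89 : 100.00 : 44.51 : 6.60

Each Cu atom is independently Cu-63 (p = 0.692) or Cu-65 (q = 0.308); the cluster is the binomial expansion (p + q)^3.
P(M) = 0.692^3 = 0.331374
P(M+2) = 3 × 0.692^2 × 0.308^1 = 0.442470
P(M+4) = 3 × 0.692^1 × 0.308^2 = 0.196938
P(M+6) = 0.308^3 = 0.029218
The M+2 peak is largest (0.442470); scaling to 100 gives 74.89 : 100.00 : 44.51 : 6.60.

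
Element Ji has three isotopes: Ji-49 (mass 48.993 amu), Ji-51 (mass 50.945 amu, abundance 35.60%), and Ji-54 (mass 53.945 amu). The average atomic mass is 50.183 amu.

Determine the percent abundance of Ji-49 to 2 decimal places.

54.40%

Let x and y be the fractions of Ji-49 and Ji-54. Then x + y = 1 − 0.3560 = 0.6440 and 48.993x + 53.945y = 50.183 − 0.3560×50.945 = 32.04658.
Substituting: 48.993x + 53.945(0.6440 − x) = 32.04658
(48.993 − 53.945)x = -2.6940  ⇒  x = 0.54402, y = 0.09998
Ji-49: 54.40%, Ji-54: 10.00%.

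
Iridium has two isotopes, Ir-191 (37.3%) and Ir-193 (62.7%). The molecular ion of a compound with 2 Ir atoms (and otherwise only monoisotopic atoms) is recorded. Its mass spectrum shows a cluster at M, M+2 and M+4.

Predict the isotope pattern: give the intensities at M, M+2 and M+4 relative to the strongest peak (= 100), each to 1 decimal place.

Each Ir atom is independently Ir-191 (p = 0.373) or Ir-193 (q = 0.627); the cluster is the binomial expansion (p + q)^2.
P(M) = 0.373^2 = 0.139129
P(M+2) = 2 × 0.373^1 × 0.627^1 = 0.467742
P(M+4) = 0.627^2 = 0.393129
The M+2 peak is largest (0.467742); scaling to 100 gives 29.7 : 100.0 : 84.0.

29.7 : 100.0 : 84.0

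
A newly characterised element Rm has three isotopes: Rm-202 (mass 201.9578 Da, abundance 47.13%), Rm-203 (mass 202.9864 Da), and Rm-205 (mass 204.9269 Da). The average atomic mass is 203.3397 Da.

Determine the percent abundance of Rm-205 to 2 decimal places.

43.19%

Let x and y be the fractions of Rm-203 and Rm-205. Then x + y = 1 − 0.4713 = 0.5287 and 202.9864x + 204.9269y = 203.3397 − 0.4713×201.9578 = 108.15698886.
Substituting: 202.9864x + 204.9269(0.5287 − x) = 108.15698886
(202.9864 − 204.9269)x = -0.18786317  ⇒  x = 0.09681, y = 0.43189
Rm-203: 9.68%, Rm-205: 43.19%.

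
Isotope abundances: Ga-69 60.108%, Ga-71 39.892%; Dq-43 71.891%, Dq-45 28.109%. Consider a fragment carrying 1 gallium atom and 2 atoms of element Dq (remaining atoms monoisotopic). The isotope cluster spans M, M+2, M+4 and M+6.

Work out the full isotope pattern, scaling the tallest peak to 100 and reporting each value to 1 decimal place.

Gallium pattern (n=1): 0.60108 : 0.39892
Element Dq pattern (n=2): 0.51683159 : 0.40415682 : 0.07901159
Convolve the two distributions (both contribute in 2-u steps):
  M: 0.60108×0.51683159 = 0.310657
  M+2: 0.60108×0.40415682 + 0.39892×0.51683159 = 0.449105
  M+4: 0.60108×0.07901159 + 0.39892×0.40415682 = 0.208719
  M+6: 0.39892×0.07901159 = 0.031519
Scale to base peak (0.449105) = 100: 69.2 : 100.0 : 46.5 : 7.0

69.2 : 100.0 : 46.5 : 7.0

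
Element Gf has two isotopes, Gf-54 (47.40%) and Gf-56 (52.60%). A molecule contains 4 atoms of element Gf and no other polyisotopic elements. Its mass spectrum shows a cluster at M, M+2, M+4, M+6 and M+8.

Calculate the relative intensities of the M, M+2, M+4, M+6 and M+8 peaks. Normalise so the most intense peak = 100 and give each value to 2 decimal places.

Each Gf atom is independently Gf-54 (p = 0.4740) or Gf-56 (q = 0.5260); the cluster is the binomial expansion (p + q)^4.
P(M) = 0.4740^4 = 0.050479
P(M+2) = 4 × 0.4740^3 × 0.5260^1 = 0.224068
P(M+4) = 6 × 0.4740^2 × 0.5260^2 = 0.372975
P(M+6) = 4 × 0.4740^1 × 0.5260^3 = 0.275928
P(M+8) = 0.5260^4 = 0.076550
The M+4 peak is largest (0.372975); scaling to 100 gives 13.53 : 60.08 : 100.00 : 73.98 : 20.52.

13.53 : 60.08 : 100.00 : 73.98 : 20.52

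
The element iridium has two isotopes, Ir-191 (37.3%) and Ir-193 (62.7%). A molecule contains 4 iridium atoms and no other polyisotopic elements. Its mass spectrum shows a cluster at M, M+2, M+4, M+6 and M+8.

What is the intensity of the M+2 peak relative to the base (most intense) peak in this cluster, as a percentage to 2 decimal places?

35.39%

(0.373 + 0.627)^4 gives M 0.0194, M+2 0.1302, M+4 0.3282, M+6 0.3678, M+8 0.1546; the largest is M+6.
P(M+6) = C(4,3) × 0.373^1 × 0.627^3 = 4 × 0.3730 × 0.24649188 = 0.367766 (base)
P(M+2) = C(4,1) × 0.373^3 × 0.627^1 = 4 × 0.05189512 × 0.6270 = 0.130153
Relative intensity = 0.130153 / 0.367766 × 100 = 35.39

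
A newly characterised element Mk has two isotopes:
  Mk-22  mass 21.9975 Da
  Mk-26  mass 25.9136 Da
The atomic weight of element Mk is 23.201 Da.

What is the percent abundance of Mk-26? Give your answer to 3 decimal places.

30.732%

Writing the weighted mean with unknown fraction x of Mk-22:
21.9975·x + 25.9136·(1 − x) = 23.201
(21.9975 − 25.9136)·x = 23.201 − 25.9136
x = -2.7126 / -3.9161 = 0.69268 → 69.268% Mk-22, 30.732% Mk-26.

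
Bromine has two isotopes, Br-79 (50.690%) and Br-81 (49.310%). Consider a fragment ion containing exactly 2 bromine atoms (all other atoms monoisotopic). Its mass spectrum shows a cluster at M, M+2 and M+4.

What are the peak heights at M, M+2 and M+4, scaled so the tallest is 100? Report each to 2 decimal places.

Each Br atom is independently Br-79 (p = 0.50690) or Br-81 (q = 0.49310); the cluster is the binomial expansion (p + q)^2.
P(M) = 0.50690^2 = 0.256948
P(M+2) = 2 × 0.50690^1 × 0.49310^1 = 0.499905
P(M+4) = 0.49310^2 = 0.243148
The M+2 peak is largest (0.499905); scaling to 100 gives 51.40 : 100.00 : 48.64.

51.40 : 100.00 : 48.64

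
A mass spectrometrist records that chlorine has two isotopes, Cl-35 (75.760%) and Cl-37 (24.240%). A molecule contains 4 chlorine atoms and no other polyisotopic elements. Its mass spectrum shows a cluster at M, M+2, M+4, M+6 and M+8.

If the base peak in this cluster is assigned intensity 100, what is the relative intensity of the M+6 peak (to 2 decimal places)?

10.24

Term probabilities: M 0.3294, M+2 0.4216, M+4 0.2023, M+6 0.0432, M+8 0.0035. Base peak = M+2.
P(M+2) = C(4,1) × 0.75760^3 × 0.24240^1 = 4 × 0.4348304 × 0.2424 = 0.421612 (base)
P(M+6) = C(4,3) × 0.75760^1 × 0.24240^3 = 4 × 0.7576 × 0.01424288 = 0.043162
Relative intensity = 0.043162 / 0.421612 × 100 = 10.24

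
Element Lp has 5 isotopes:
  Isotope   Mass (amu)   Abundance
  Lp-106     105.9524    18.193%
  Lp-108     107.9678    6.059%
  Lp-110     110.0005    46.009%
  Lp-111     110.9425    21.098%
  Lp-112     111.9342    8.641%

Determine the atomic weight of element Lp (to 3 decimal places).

Ar = Σ fᵢ·mᵢ = 0.18193 × 105.9524 + 0.06059 × 107.9678 + 0.46009 × 110.0005 + 0.21098 × 110.9425 + 0.08641 × 111.9342
= 19.27592 + 6.54177 + 50.61013 + 23.40665 + 9.67223 = 109.50670 amu

109.507 amu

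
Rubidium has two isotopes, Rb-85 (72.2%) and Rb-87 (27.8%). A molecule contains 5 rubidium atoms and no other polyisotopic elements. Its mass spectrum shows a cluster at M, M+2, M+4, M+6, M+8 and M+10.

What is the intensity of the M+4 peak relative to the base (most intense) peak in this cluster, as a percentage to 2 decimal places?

Binomial terms of (0.722 + 0.278)^5: M 0.1962, M+2 0.3777, M+4 0.2909, M+6 0.1120, M+8 0.0216, M+10 0.0017 → M+2 is the base peak.
P(M+2) = C(5,1) × 0.722^4 × 0.278^1 = 5 × 0.27173701 × 0.2780 = 0.377714 (base)
P(M+4) = C(5,2) × 0.722^3 × 0.278^2 = 10 × 0.37636705 × 0.077284 = 0.290872
Relative intensity = 0.290872 / 0.377714 × 100 = 77.01

77.01%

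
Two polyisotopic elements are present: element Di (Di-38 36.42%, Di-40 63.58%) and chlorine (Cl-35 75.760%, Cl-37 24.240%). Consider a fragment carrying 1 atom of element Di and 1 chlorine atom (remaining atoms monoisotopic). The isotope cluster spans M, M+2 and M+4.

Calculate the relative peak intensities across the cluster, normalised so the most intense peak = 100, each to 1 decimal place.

Element Di pattern (n=1): 0.3642 : 0.6358
Chlorine pattern (n=1): 0.7576 : 0.2424
Convolve the two distributions (both contribute in 2-u steps):
  M: 0.3642×0.7576 = 0.275918
  M+2: 0.3642×0.2424 + 0.6358×0.7576 = 0.569964
  M+4: 0.6358×0.2424 = 0.154118
Scale to base peak (0.569964) = 100: 48.4 : 100.0 : 27.0

48.4 : 100.0 : 27.0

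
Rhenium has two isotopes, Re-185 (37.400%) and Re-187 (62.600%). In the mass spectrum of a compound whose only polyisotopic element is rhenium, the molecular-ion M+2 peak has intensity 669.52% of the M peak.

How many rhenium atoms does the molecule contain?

4

For n independent Re atoms, I(M+2)/I(M) = n · (abundance Re-187) / (abundance Re-185) = n · 0.62600/0.37400.
n = 6.6952 × 0.37400/0.62600 = 4.00 ≈ 4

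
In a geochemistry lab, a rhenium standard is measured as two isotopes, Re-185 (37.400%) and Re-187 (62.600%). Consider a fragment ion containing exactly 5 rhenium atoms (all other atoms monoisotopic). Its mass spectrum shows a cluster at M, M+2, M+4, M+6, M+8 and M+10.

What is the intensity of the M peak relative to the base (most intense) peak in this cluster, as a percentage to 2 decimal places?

Binomial terms of (0.37400 + 0.62600)^5: M 0.0073, M+2 0.0612, M+4 0.2050, M+6 0.3431, M+8 0.2872, M+10 0.0961 → M+6 is the base peak.
P(M+6) = C(5,3) × 0.37400^2 × 0.62600^3 = 10 × 0.139876 × 0.24531438 = 0.343136 (base)
P(M) = C(5,0) × 0.37400^5 × 0.62600^0 = 1 × 0.00731742 × 1.0000 = 0.007317
Relative intensity = 0.007317 / 0.343136 × 100 = 2.13

2.13%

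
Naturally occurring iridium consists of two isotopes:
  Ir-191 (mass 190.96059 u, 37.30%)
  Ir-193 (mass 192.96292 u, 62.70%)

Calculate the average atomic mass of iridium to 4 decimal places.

192.2161 u

Ar = Σ fᵢ·mᵢ = 0.3730 × 190.96059 + 0.6270 × 192.96292
= 71.228300 + 120.987751 = 192.216051 u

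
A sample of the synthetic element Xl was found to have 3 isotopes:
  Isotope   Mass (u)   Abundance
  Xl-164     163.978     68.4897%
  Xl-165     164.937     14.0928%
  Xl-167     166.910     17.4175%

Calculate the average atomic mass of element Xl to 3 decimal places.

Weight each isotope mass by its fractional abundance: 0.684897 × 163.978 + 0.140928 × 164.937 + 0.174175 × 166.910
= 112.3080 + 23.2442 + 29.0715 = 164.6237 u

164.624 u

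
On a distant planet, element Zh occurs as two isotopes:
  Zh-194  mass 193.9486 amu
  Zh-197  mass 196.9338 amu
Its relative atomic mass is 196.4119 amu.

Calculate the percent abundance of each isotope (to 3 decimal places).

Let x be the fractional abundance of Zh-194; then Zh-197 has abundance 1 − x.
193.9486·x + 196.9338·(1 − x) = 196.4119
(193.9486 − 196.9338)·x = 196.4119 − 196.9338
x = -0.5219 / -2.9852 = 0.17483 → 17.483% Zh-194, 82.517% Zh-197.

Zh-194: 17.483%, Zh-197: 82.517%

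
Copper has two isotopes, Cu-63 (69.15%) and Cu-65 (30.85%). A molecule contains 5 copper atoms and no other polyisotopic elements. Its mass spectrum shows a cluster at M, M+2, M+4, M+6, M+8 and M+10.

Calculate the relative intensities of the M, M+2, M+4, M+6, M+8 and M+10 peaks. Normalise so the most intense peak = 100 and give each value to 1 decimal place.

The 5 Cu atoms are independent, so intensities follow the terms of (0.6915 + 0.3085)^5.
P(M) = 0.6915^5 = 0.158111
P(M+2) = 5 × 0.6915^4 × 0.3085^1 = 0.352691
P(M+4) = 10 × 0.6915^3 × 0.3085^2 = 0.314693
P(M+6) = 10 × 0.6915^2 × 0.3085^3 = 0.140394
P(M+8) = 5 × 0.6915^1 × 0.3085^4 = 0.031317
P(M+10) = 0.3085^5 = 0.002794
The M+2 peak is largest (0.352691); scaling to 100 gives 44.8 : 100.0 : 89.2 : 39.8 : 8.9 : 0.8.

44.8 : 100.0 : 89.2 : 39.8 : 8.9 : 0.8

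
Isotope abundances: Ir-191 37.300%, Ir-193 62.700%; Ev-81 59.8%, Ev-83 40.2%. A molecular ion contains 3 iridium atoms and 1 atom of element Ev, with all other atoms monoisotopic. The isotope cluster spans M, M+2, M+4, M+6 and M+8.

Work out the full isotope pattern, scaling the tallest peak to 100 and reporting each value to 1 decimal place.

8.4 : 48.2 : 100.0 : 88.0 : 26.9

Iridium pattern (n=3): 0.05189512 : 0.26170165 : 0.43991135 : 0.24649188
Element Ev pattern (n=1): 0.5980 : 0.4020
Convolve the two distributions (both contribute in 2-u steps):
  M: 0.05189512×0.5980 = 0.031033
  M+2: 0.05189512×0.4020 + 0.26170165×0.5980 = 0.177359
  M+4: 0.26170165×0.4020 + 0.43991135×0.5980 = 0.368271
  M+6: 0.43991135×0.4020 + 0.24649188×0.5980 = 0.324247
  M+8: 0.24649188×0.4020 = 0.099090
Scale to base peak (0.368271) = 100: 8.4 : 48.2 : 100.0 : 88.0 : 26.9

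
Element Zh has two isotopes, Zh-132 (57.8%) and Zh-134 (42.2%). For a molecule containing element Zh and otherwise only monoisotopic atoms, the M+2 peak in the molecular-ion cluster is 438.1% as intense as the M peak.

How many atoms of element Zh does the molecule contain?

6

With n Zh atoms, P(M+2)/P(M) = C(n,1)·p^(n−1)q / p^n = n·q/p = n · 0.422/0.578.
n = 4.381 × 0.578/0.422 = 6.00 ≈ 6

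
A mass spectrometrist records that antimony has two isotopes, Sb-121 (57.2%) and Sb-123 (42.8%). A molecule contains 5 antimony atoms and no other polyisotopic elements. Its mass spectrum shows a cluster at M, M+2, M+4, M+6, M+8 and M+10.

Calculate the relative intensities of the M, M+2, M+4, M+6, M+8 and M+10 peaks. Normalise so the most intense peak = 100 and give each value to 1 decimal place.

17.9 : 66.8 : 100.0 : 74.8 : 28.0 : 4.2

The 5 Sb atoms are independent, so intensities follow the terms of (0.572 + 0.428)^5.
P(M) = 0.572^5 = 0.061232
P(M+2) = 5 × 0.572^4 × 0.428^1 = 0.229086
P(M+4) = 10 × 0.572^3 × 0.428^2 = 0.342827
P(M+6) = 10 × 0.572^2 × 0.428^3 = 0.256521
P(M+8) = 5 × 0.572^1 × 0.428^4 = 0.095971
P(M+10) = 0.428^5 = 0.014362
The M+4 peak is largest (0.342827); scaling to 100 gives 17.9 : 66.8 : 100.0 : 74.8 : 28.0 : 4.2.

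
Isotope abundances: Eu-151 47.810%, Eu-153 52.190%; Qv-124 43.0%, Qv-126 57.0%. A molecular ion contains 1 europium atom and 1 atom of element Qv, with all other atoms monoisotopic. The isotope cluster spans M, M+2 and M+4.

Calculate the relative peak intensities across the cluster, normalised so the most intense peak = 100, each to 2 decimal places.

41.37 : 100.00 : 59.86

Europium pattern (n=1): 0.4781 : 0.5219
Element Qv pattern (n=1): 0.4300 : 0.5700
Convolve the two distributions (both contribute in 2-u steps):
  M: 0.4781×0.4300 = 0.205583
  M+2: 0.4781×0.5700 + 0.5219×0.4300 = 0.496934
  M+4: 0.5219×0.5700 = 0.297483
Scale to base peak (0.496934) = 100: 41.37 : 100.00 : 59.86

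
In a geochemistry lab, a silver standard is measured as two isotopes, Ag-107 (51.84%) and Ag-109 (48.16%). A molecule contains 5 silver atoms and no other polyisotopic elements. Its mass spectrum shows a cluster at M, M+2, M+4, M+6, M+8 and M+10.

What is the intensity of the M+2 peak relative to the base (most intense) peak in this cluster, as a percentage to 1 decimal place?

53.8%

(0.5184 + 0.4816)^5 gives M 0.0374, M+2 0.1739, M+4 0.3231, M+6 0.3002, M+8 0.1394, M+10 0.0259; the largest is M+4.
P(M+4) = C(5,2) × 0.5184^3 × 0.4816^2 = 10 × 0.13931407 × 0.23193856 = 0.323123 (base)
P(M+2) = C(5,1) × 0.5184^4 × 0.4816^1 = 5 × 0.07222041 × 0.4816 = 0.173907
Relative intensity = 0.173907 / 0.323123 × 100 = 53.8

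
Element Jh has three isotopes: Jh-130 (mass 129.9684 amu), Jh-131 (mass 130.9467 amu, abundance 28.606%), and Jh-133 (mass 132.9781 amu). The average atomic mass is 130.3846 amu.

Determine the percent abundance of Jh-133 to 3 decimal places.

Let x and y be the fractions of Jh-130 and Jh-133. Then x + y = 1 − 0.28606 = 0.71394 and 129.9684x + 132.9781y = 130.3846 − 0.28606×130.9467 = 92.925986998.
Substituting: 129.9684x + 132.9781(0.71394 − x) = 92.925986998
(129.9684 − 132.9781)x = -2.012397716  ⇒  x = 0.66864, y = 0.04530
Jh-130: 66.864%, Jh-133: 4.530%.

4.530%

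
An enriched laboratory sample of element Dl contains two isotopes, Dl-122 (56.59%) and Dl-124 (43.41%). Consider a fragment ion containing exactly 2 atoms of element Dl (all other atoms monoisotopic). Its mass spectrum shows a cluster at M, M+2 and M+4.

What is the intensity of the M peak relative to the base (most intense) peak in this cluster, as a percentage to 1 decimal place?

65.2%

(0.5659 + 0.4341)^2 gives M 0.3202, M+2 0.4913, M+4 0.1884; the largest is M+2.
P(M+2) = C(2,1) × 0.5659^1 × 0.4341^1 = 2 × 0.5659 × 0.4341 = 0.491314 (base)
P(M) = C(2,0) × 0.5659^2 × 0.4341^0 = 1 × 0.32024281 × 1.0000 = 0.320243
Relative intensity = 0.320243 / 0.491314 × 100 = 65.2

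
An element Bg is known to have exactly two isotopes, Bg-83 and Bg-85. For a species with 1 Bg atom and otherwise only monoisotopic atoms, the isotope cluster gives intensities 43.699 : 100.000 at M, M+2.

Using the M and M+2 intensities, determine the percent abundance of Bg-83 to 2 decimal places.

30.41%

If p is the fraction of Bg that is Bg-83, then I(M+2)/I(M) = [C(1,1)·p^0·(1−p)] / p^1 = 1·(1−p)/p = 100.000/43.699 = 2.2884
(1−p)/p = 2.2884/1 = 2.2884  ⇒  p = 1/(1 + 2.2884) = 0.3041
Bg-83: 30.41%, Bg-85: 69.59%.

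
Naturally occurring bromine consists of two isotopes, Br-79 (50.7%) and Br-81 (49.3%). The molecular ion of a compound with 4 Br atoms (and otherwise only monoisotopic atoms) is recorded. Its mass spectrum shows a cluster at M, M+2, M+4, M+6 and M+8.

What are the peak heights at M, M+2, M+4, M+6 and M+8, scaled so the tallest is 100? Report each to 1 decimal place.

17.6 : 68.6 : 100.0 : 64.8 : 15.8

Each Br atom is independently Br-79 (p = 0.507) or Br-81 (q = 0.493); the cluster is the binomial expansion (p + q)^4.
P(M) = 0.507^4 = 0.066074
P(M+2) = 4 × 0.507^3 × 0.493^1 = 0.256999
P(M+4) = 6 × 0.507^2 × 0.493^2 = 0.374853
P(M+6) = 4 × 0.507^1 × 0.493^3 = 0.243001
P(M+8) = 0.493^4 = 0.059073
The M+4 peak is largest (0.374853); scaling to 100 gives 17.6 : 68.6 : 100.0 : 64.8 : 15.8.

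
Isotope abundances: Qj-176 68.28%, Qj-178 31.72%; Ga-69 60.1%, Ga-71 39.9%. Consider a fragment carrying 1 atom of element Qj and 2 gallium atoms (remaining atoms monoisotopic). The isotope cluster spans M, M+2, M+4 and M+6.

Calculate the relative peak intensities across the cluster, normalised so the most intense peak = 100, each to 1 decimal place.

55.8 : 100.0 : 59.0 : 11.4

Element Qj pattern (n=1): 0.6828 : 0.3172
Gallium pattern (n=2): 0.361201 : 0.479598 : 0.159201
Convolve the two distributions (both contribute in 2-u steps):
  M: 0.6828×0.361201 = 0.246628
  M+2: 0.6828×0.479598 + 0.3172×0.361201 = 0.442042
  M+4: 0.6828×0.159201 + 0.3172×0.479598 = 0.260831
  M+6: 0.3172×0.159201 = 0.050499
Scale to base peak (0.442042) = 100: 55.8 : 100.0 : 59.0 : 11.4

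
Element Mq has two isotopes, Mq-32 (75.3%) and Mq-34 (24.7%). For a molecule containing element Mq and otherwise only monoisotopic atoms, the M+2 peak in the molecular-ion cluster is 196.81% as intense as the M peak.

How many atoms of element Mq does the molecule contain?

6

For n independent Mq atoms, I(M+2)/I(M) = n · (abundance Mq-34) / (abundance Mq-32) = n · 0.247/0.753.
n = 1.9681 × 0.753/0.247 = 6.00 ≈ 6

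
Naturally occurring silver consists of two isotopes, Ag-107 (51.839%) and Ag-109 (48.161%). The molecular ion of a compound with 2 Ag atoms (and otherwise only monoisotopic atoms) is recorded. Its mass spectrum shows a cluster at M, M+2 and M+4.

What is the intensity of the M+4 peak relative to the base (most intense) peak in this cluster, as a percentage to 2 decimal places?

(0.51839 + 0.48161)^2 gives M 0.2687, M+2 0.4993, M+4 0.2319; the largest is M+2.
P(M+2) = C(2,1) × 0.51839^1 × 0.48161^1 = 2 × 0.51839 × 0.48161 = 0.499324 (base)
P(M+4) = C(2,2) × 0.51839^0 × 0.48161^2 = 1 × 1.0000 × 0.23194819 = 0.231948
Relative intensity = 0.231948 / 0.499324 × 100 = 46.45

46.45%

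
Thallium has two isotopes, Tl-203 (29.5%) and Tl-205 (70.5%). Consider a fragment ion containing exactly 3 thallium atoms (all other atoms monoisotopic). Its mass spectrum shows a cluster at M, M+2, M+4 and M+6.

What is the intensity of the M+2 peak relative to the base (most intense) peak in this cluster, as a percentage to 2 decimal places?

41.84%

Term probabilities: M 0.0257, M+2 0.1841, M+4 0.4399, M+6 0.3504. Base peak = M+4.
P(M+4) = C(3,2) × 0.295^1 × 0.705^2 = 3 × 0.2950 × 0.497025 = 0.439867 (base)
P(M+2) = C(3,1) × 0.295^2 × 0.705^1 = 3 × 0.087025 × 0.7050 = 0.184058
Relative intensity = 0.184058 / 0.439867 × 100 = 41.84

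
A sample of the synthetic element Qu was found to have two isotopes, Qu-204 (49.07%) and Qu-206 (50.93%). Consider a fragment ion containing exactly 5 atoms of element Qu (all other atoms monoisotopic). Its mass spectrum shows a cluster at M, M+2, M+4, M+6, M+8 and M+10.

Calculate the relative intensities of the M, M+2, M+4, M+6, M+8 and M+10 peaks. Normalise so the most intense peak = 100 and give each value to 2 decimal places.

8.94 : 46.41 : 96.35 : 100.00 : 51.90 : 10.77

Each Qu atom is independently Qu-204 (p = 0.4907) or Qu-206 (q = 0.5093); the cluster is the binomial expansion (p + q)^5.
P(M) = 0.4907^5 = 0.028450
P(M+2) = 5 × 0.4907^4 × 0.5093^1 = 0.147641
P(M+4) = 10 × 0.4907^3 × 0.5093^2 = 0.306475
P(M+6) = 10 × 0.4907^2 × 0.5093^3 = 0.318092
P(M+8) = 5 × 0.4907^1 × 0.5093^4 = 0.165075
P(M+10) = 0.5093^5 = 0.034266
The M+6 peak is largest (0.318092); scaling to 100 gives 8.94 : 46.41 : 96.35 : 100.00 : 51.90 : 10.77.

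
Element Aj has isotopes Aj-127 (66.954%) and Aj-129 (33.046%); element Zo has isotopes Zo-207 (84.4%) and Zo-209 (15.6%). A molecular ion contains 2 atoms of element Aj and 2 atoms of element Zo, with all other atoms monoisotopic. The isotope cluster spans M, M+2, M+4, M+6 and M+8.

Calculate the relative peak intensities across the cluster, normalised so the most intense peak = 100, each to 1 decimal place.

Element Aj pattern (n=2): 0.44828381 : 0.44251238 : 0.10920381
Element Zo pattern (n=2): 0.712336 : 0.263328 : 0.024336
Convolve the two distributions (both contribute in 2-u steps):
  M: 0.44828381×0.712336 = 0.319329
  M+2: 0.44828381×0.263328 + 0.44251238×0.712336 = 0.433263
  M+4: 0.44828381×0.024336 + 0.44251238×0.263328 + 0.10920381×0.712336 = 0.205225
  M+6: 0.44251238×0.024336 + 0.10920381×0.263328 = 0.039525
  M+8: 0.10920381×0.024336 = 0.002658
Scale to base peak (0.433263) = 100: 73.7 : 100.0 : 47.4 : 9.1 : 0.6

73.7 : 100.0 : 47.4 : 9.1 : 0.6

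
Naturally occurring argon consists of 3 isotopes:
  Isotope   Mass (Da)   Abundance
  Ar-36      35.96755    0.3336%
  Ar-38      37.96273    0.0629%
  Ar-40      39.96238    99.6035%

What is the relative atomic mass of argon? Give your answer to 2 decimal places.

39.95 Da

Average mass = Σ (abundance × isotope mass) = 0.003336 × 35.96755 + 0.000629 × 37.96273 + 0.996035 × 39.96238
= 0.119988 + 0.023879 + 39.803929 = 39.947796 Da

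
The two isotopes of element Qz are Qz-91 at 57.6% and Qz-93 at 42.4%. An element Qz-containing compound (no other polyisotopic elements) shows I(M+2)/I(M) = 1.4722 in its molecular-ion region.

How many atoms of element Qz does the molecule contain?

With n Qz atoms, P(M+2)/P(M) = C(n,1)·p^(n−1)q / p^n = n·q/p = n · 0.424/0.576.
n = 1.4722 × 0.576/0.424 = 2.00 ≈ 2

2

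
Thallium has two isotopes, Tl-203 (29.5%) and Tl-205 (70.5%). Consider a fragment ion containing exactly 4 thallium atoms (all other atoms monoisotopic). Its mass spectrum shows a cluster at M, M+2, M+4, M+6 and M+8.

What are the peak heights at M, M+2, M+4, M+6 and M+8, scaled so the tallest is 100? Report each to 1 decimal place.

1.8 : 17.5 : 62.8 : 100.0 : 59.7

Each Tl atom is independently Tl-203 (p = 0.295) or Tl-205 (q = 0.705); the cluster is the binomial expansion (p + q)^4.
P(M) = 0.295^4 = 0.007573
P(M+2) = 4 × 0.295^3 × 0.705^1 = 0.072396
P(M+4) = 6 × 0.295^2 × 0.705^2 = 0.259522
P(M+6) = 4 × 0.295^1 × 0.705^3 = 0.413475
P(M+8) = 0.705^4 = 0.247034
The M+6 peak is largest (0.413475); scaling to 100 gives 1.8 : 17.5 : 62.8 : 100.0 : 59.7.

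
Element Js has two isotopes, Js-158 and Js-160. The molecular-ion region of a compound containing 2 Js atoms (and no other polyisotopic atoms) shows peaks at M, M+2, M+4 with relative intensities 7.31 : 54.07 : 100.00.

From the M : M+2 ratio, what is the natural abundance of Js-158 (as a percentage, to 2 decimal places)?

Let p = fractional abundance of Js-158. I(M+2)/I(M) = [C(2,1)·p^1·(1−p)] / p^2 = 2·(1−p)/p = 54.07/7.31 = 7.3967
(1−p)/p = 7.3967/2 = 3.6984  ⇒  p = 1/(1 + 3.6984) = 0.2128
Js-158: 21.28%, Js-160: 78.72%.

21.28%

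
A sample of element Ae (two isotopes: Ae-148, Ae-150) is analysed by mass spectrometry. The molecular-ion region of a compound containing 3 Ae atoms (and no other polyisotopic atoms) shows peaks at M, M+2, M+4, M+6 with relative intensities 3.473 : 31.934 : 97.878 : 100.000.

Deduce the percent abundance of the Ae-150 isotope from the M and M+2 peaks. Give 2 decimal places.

75.40%

If p is the fraction of Ae that is Ae-148, then I(M+2)/I(M) = [C(3,1)·p^2·(1−p)] / p^3 = 3·(1−p)/p = 31.934/3.473 = 9.1949
(1−p)/p = 9.1949/3 = 3.0650  ⇒  p = 1/(1 + 3.0650) = 0.2460
Ae-148: 24.60%, Ae-150: 75.40%.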